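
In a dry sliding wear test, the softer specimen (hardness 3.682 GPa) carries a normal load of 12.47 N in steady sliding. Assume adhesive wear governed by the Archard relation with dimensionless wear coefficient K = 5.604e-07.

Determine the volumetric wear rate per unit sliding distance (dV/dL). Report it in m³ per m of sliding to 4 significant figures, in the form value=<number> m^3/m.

value=1.898e-15 m^3/m

Intermediate values are displayed rounded, and the algebra carries full precision, and rounded once at the end: four significant figures.
Convert: Hardness H = 3.682 GPa = 3.682e+09 Pa.
Restated in SI base units: W = 12.47 N, H = 3.682e+09 Pa, K = 5.604e-07.
The wear rate dV/dL = K·W/H: 5.604e-07 · 12.47 / 3.682e+09 = 1.898e-15 m³/m.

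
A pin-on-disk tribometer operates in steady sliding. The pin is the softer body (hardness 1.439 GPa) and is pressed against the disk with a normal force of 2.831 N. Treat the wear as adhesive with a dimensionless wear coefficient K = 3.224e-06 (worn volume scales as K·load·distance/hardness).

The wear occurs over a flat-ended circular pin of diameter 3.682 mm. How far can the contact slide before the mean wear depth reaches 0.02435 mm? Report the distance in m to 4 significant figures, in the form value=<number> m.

Intermediates are shown rounded, and all arithmetic carries exact precision, and rounded once at the end, at 4 significant digits.
Convert: Hardness H = 1.439 GPa = 1.439e+09 Pa.
Convert: Pin diameter d = 3.682 mm = 0.003682 m. Contact area A = π·d²/4 = π·(0.003682 m)²/4 = 1.065e-05 m².
Convert: Depth limit h_lim = 0.02435 mm = 2.435e-05 m.
Collected in SI base units: W = 2.831 N, H = 1.439e+09 Pa, K = 3.224e-06.
Volume at the limit: V_lim = h_lim·A = 2.435e-05 · 1.065e-05 = 2.593e-10 m³.
Inverting, life L = V_lim·H/(K·W) = 2.593e-10 · 1.439e+09 / (3.224e-06 · 2.831) = 4.088e+04 m.

value=4.088e+04 m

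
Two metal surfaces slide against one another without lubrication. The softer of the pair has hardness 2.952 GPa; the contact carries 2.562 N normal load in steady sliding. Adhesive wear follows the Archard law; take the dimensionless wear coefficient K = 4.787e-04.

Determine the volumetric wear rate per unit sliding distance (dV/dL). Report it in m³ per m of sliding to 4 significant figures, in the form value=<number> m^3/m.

Displayed values are rounded. The algebra maintains full float precision. Rounded just once to four significant figures.
Convert: Hardness H = 2.952 GPa = 2.952e+09 Pa.
Expressed in SI base units: W = 2.562 N, H = 2.952e+09 Pa, K = 4.787e-04.
Volumetric rate dV/dL = K·W/H — distance-free: 4.787e-04 · 2.562 / 2.952e+09 = 4.155e-13 m³/m.

value=4.155e-13 m^3/m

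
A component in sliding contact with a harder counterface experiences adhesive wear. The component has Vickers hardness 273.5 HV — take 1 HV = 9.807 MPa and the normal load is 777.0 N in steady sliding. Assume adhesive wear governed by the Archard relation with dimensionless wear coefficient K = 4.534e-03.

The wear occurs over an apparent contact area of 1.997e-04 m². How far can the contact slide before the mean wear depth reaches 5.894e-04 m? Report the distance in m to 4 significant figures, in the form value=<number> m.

value=89.61 m

Intermediate values are printed rounded. Each operation runs at full precision; one final rounding, at 4 significant digits.
Convert: Hardness H = 273.5 HV × 9.807 MPa/HV = 2682 MPa = 2.682e+09 Pa.
In SI base units: W = 777.0 N, H = 2.682e+09 Pa, K = 4.534e-03.
Allowed volume V_lim = h_lim·A = 5.894e-04 · 1.997e-04 = 1.177e-07 m³.
So the life L = V_lim·H/(K·W) = 1.177e-07 · 2.682e+09 / (4.534e-03 · 777.0) = 89.61 m.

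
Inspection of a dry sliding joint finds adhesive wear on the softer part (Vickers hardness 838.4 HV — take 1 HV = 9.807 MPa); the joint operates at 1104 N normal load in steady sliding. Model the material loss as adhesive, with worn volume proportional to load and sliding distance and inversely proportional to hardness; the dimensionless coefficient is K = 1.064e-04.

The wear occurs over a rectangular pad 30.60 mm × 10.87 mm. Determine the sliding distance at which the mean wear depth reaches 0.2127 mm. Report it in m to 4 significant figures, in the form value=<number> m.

Intermediates appear rounded, and every step keeps full float precision, and rounded once at the end, at four significant figures.
Hardness H = 838.4 HV × 9.807 MPa/HV = 8222 MPa = 8.222e+09 Pa.
Pad sides 30.60 mm × 10.87 mm = 0.03060 m × 0.01087 m. Contact area A = 0.03060 m × 0.01087 m = 3.326e-04 m².
Depth limit h_lim = 0.2127 mm = 2.127e-04 m.
In SI base units: W = 1104 N, H = 8.222e+09 Pa, K = 1.064e-04.
At the depth limit, V_lim = h_lim·A = 2.127e-04 · 3.326e-04 = 7.075e-08 m³.
Sliding life L = V_lim·H/(K·W) = 7.075e-08 · 8.222e+09 / (1.064e-04 · 1104) = 4952 m.

value=4952 m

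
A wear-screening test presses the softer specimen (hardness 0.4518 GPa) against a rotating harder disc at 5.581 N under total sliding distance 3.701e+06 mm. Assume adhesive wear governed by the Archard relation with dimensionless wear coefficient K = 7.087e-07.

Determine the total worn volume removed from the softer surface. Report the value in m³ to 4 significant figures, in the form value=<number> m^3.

Intermediates are printed rounded. The algebra keeps full float precision, and rounded just once, at 4 significant figures.
Distance covered L = 3.701e+06 mm = 3701 m.
Hardness H = 0.4518 GPa = 4.518e+08 Pa.
Restated in SI base units: W = 5.581 N, H = 4.518e+08 Pa, K = 7.087e-07.
Archard volume V = K·W·L/H = 7.087e-07 · 5.581 · 3701 / 4.518e+08 = 3.240e-11 m³.

value=3.240e-11 m^3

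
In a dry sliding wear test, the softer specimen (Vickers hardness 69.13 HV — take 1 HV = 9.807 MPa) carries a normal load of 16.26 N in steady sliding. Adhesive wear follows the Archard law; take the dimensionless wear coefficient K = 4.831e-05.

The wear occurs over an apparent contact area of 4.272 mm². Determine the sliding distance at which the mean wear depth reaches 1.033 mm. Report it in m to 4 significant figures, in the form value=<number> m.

value=3809 m

Each operation maintains exact precision. Quoted intermediates are rounded — rounded once at the end to 4 significant figures.
Convert: Hardness H = 69.13 HV × 9.807 MPa/HV = 678.0 MPa = 6.780e+08 Pa.
Convert: Contact area A = 4.272 mm² = 4.272e-06 m².
Convert: Depth limit h_lim = 1.033 mm = 0.001033 m.
Collected in SI base units: W = 16.26 N, H = 6.780e+08 Pa, K = 4.831e-05.
Wearable volume V_lim = h_lim·A = 0.001033 · 4.272e-06 = 4.413e-09 m³.
Inverting, life L = V_lim·H/(K·W) = 4.413e-09 · 6.780e+08 / (4.831e-05 · 16.26) = 3809 m.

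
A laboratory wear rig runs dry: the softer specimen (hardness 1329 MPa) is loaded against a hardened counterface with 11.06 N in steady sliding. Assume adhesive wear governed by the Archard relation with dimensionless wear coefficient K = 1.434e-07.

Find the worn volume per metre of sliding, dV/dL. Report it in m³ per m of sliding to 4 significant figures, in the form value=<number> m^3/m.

All working math holds full precision, and intermediate values are displayed rounded; rounded once at the end to four significant digits.
Convert: Hardness H = 1329 MPa = 1.329e+09 Pa.
SI base units throughout: W = 11.06 N, H = 1.329e+09 Pa, K = 1.434e-07.
Volumetric rate dV/dL = K·W/H: 1.434e-07 · 11.06 / 1.329e+09 = 1.193e-15 m³/m.

value=1.193e-15 m^3/m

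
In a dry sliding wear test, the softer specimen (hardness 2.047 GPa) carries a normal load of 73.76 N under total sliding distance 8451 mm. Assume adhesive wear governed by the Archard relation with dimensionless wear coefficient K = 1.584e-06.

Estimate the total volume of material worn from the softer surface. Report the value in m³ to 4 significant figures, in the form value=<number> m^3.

All working math runs at exact precision. Quoted intermediates are rounded, and one final rounding to four significant figures.
Convert: The distance L = 8451 mm = 8.451 m.
Convert: Hardness H = 2.047 GPa = 2.047e+09 Pa.
As SI base values: W = 73.76 N, H = 2.047e+09 Pa, K = 1.584e-06.
Apply Archard: V = K·W·L/H = 1.584e-06 · 73.76 · 8.451 / 2.047e+09 = 4.824e-13 m³.

value=4.824e-13 m^3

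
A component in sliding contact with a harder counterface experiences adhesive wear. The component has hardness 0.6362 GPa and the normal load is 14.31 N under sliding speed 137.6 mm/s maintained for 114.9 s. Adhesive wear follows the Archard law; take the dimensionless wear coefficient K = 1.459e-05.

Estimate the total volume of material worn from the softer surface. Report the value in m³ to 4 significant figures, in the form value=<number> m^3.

Intermediates appear rounded; all arithmetic holds full precision — a single final rounding to 4 significant digits.
Convert: Sliding speed v = 137.6 mm/s = 0.1376 m/s. The distance L = v·t = 0.1376 m/s × 114.9 s = 15.81 m.
Convert: Hardness H = 0.6362 GPa = 6.362e+08 Pa.
Restated in SI base units: W = 14.31 N, H = 6.362e+08 Pa, K = 1.459e-05.
Worn volume V = K·W·L/H = 1.459e-05 · 14.31 · 15.81 / 6.362e+08 = 5.188e-12 m³.

value=5.188e-12 m^3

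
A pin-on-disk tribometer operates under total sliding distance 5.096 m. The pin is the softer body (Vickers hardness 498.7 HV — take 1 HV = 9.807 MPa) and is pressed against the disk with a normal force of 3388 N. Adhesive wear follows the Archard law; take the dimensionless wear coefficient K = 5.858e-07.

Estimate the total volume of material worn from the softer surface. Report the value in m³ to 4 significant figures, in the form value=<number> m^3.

Every step holds full float precision, and intermediates appear rounded. Rounded just once, at four significant figures.
Convert: Hardness H = 498.7 HV × 9.807 MPa/HV = 4891 MPa = 4.891e+09 Pa.
SI base units throughout: W = 3388 N, H = 4.891e+09 Pa, K = 5.858e-07.
Archard relation: V = K·W·L/H = 5.858e-07 · 3388 · 5.096 / 4.891e+09 = 2.068e-12 m³.

value=2.068e-12 m^3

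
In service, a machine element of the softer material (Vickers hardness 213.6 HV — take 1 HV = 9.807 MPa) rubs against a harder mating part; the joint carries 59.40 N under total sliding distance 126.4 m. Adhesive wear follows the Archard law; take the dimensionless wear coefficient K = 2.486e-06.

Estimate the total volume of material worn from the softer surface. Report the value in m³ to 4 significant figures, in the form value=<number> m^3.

value=8.910e-12 m^3

Shown intermediates are rounded; the algebra maintains full precision — rounded once at the end to four significant figures.
Convert: Hardness H = 213.6 HV × 9.807 MPa/HV = 2095 MPa = 2.095e+09 Pa.
As SI base values: W = 59.40 N, H = 2.095e+09 Pa, K = 2.486e-06.
Apply Archard: V = K·W·L/H = 2.486e-06 · 59.40 · 126.4 / 2.095e+09 = 8.910e-12 m³.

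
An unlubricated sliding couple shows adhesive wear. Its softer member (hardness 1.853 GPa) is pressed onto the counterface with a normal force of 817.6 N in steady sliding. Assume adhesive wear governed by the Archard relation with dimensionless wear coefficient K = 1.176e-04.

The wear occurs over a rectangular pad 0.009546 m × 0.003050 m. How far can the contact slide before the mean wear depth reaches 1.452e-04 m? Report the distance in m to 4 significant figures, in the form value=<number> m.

value=81.47 m

The computation keeps exact precision; the intermediates are displayed rounded, and a lone final rounding: four significant digits.
Hardness H = 1.853 GPa = 1.853e+09 Pa.
Contact area A = 0.009546 m × 0.003050 m = 2.912e-05 m².
Expressed in SI base units: W = 817.6 N, H = 1.853e+09 Pa, K = 1.176e-04.
Volume at the limit: V_lim = h_lim·A = 1.452e-04 · 2.912e-05 = 4.228e-09 m³.
So the life L = V_lim·H/(K·W) = 4.228e-09 · 1.853e+09 / (1.176e-04 · 817.6) = 81.47 m.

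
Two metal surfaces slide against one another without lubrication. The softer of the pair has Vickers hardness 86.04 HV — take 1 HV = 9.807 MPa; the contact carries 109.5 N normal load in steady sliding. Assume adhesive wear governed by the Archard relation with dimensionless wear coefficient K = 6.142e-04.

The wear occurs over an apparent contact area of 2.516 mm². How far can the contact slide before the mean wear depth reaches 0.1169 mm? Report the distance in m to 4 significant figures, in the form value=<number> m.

All arithmetic keeps exact precision; intermediates are printed rounded. Rounded once at the end: 4 significant digits.
Convert: Hardness H = 86.04 HV × 9.807 MPa/HV = 843.8 MPa = 8.438e+08 Pa.
Convert: Contact area A = 2.516 mm² = 2.516e-06 m².
Convert: Depth limit h_lim = 0.1169 mm = 1.169e-04 m.
In SI base units: W = 109.5 N, H = 8.438e+08 Pa, K = 6.142e-04.
Allowed volume V_lim = h_lim·A = 1.169e-04 · 2.516e-06 = 2.941e-10 m³.
Thus life L = V_lim·H/(K·W) = 2.941e-10 · 8.438e+08 / (6.142e-04 · 109.5) = 3.690 m.

value=3.690 m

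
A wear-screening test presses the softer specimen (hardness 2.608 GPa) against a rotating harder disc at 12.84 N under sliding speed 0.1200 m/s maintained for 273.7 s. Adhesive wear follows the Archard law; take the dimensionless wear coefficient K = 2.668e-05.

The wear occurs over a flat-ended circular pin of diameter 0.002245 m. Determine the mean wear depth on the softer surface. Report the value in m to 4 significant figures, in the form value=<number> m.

value=1.090e-06 m

The computation holds exact precision; intermediates are printed rounded; one final rounding, at 4 significant figures.
Total distance L = v·t = 0.1200 m/s × 273.7 s = 32.84 m.
Hardness H = 2.608 GPa = 2.608e+09 Pa.
Contact area A = π·d²/4 = π·(0.002245 m)²/4 = 3.958e-06 m².
Restated in SI base units: W = 12.84 N, H = 2.608e+09 Pa, K = 2.668e-05.
The Archard volume V = K·W·L/H = 2.668e-05 · 12.84 · 32.84 / 2.608e+09 = 4.314e-12 m³.
Depth h = V/A = 4.314e-12 / 3.958e-06 = 1.090e-06 m.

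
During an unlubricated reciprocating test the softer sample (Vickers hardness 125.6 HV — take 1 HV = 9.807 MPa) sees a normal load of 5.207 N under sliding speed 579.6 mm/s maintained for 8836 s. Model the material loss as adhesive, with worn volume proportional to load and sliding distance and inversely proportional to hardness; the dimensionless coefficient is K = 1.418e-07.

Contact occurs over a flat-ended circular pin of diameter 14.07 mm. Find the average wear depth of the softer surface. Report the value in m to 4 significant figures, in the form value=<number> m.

Intermediate values are shown rounded, and every step runs at full precision. Rounded just once, at four significant digits.
Sliding speed v = 579.6 mm/s = 0.5796 m/s. Sliding distance L = v·t = 0.5796 m/s × 8836 s = 5121 m.
Hardness H = 125.6 HV × 9.807 MPa/HV = 1232 MPa = 1.232e+09 Pa.
Pin diameter d = 14.07 mm = 0.01407 m. Contact area A = π·d²/4 = π·(0.01407 m)²/4 = 1.555e-04 m².
Expressed in SI base units: W = 5.207 N, H = 1.232e+09 Pa, K = 1.418e-07.
Volume removed: V = K·W·L/H = 1.418e-07 · 5.207 · 5121 / 1.232e+09 = 3.070e-12 m³.
Mean depth h = V/A = 3.070e-12 / 1.555e-04 = 1.974e-08 m.

value=1.974e-08 m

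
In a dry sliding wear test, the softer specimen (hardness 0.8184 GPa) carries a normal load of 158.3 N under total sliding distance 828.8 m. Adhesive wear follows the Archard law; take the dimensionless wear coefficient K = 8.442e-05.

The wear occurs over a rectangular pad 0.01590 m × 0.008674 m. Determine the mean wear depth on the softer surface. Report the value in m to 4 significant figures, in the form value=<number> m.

Shown intermediates are rounded, and the algebra runs at exact precision, and rounded just once: four significant digits.
Hardness H = 0.8184 GPa = 8.184e+08 Pa.
Contact area A = 0.01590 m × 0.008674 m = 1.379e-04 m².
SI base units throughout: W = 158.3 N, H = 8.184e+08 Pa, K = 8.442e-05.
Archard volume V = K·W·L/H = 8.442e-05 · 158.3 · 828.8 / 8.184e+08 = 1.353e-08 m³.
Mean depth h = V/A = 1.353e-08 / 1.379e-04 = 9.813e-05 m.

value=9.813e-05 m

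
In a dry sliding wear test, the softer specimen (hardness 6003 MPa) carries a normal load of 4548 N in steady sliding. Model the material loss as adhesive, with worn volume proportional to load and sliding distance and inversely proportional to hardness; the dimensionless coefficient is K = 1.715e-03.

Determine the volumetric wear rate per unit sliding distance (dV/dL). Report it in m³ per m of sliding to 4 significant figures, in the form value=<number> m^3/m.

value=1.299e-09 m^3/m

Intermediates are printed rounded; the algebra holds exact precision — rounded once at the end: 4 significant digits.
Convert: Hardness H = 6003 MPa = 6.003e+09 Pa.
Expressed in SI base units: W = 4548 N, H = 6.003e+09 Pa, K = 1.715e-03.
The wear rate dV/dL = K·W/H, per unit distance: 1.715e-03 · 4548 / 6.003e+09 = 1.299e-09 m³/m.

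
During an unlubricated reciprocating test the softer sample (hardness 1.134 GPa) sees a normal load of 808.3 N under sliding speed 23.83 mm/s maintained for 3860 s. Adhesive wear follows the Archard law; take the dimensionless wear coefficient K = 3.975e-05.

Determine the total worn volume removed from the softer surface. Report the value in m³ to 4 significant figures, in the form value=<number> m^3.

value=2.606e-09 m^3

All arithmetic keeps full precision — the intermediates are displayed rounded. Rounded just once, at four significant digits.
Sliding speed v = 23.83 mm/s = 0.02383 m/s. Path length L = v·t = 0.02383 m/s × 3860 s = 91.98 m.
Hardness H = 1.134 GPa = 1.134e+09 Pa.
Restated in SI base units: W = 808.3 N, H = 1.134e+09 Pa, K = 3.975e-05.
The Archard volume V = K·W·L/H = 3.975e-05 · 808.3 · 91.98 / 1.134e+09 = 2.606e-09 m³.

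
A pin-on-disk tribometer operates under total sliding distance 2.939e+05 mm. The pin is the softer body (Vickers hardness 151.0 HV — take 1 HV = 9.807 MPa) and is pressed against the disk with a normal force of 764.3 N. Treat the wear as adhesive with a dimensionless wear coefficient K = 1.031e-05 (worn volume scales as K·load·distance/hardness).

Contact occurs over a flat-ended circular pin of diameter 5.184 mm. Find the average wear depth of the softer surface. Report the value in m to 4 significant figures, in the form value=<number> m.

All working math carries full precision — the intermediates appear rounded — one last rounding to four significant digits.
Convert: The distance L = 2.939e+05 mm = 293.9 m.
Convert: Hardness H = 151.0 HV × 9.807 MPa/HV = 1481 MPa = 1.481e+09 Pa.
Convert: Pin diameter d = 5.184 mm = 0.005184 m. Contact area A = π·d²/4 = π·(0.005184 m)²/4 = 2.111e-05 m².
Expressed in SI base units: W = 764.3 N, H = 1.481e+09 Pa, K = 1.031e-05.
Archard relation: V = K·W·L/H = 1.031e-05 · 764.3 · 293.9 / 1.481e+09 = 1.564e-09 m³.
Wear depth h = V/A = 1.564e-09 / 2.111e-05 = 7.410e-05 m.

value=7.410e-05 m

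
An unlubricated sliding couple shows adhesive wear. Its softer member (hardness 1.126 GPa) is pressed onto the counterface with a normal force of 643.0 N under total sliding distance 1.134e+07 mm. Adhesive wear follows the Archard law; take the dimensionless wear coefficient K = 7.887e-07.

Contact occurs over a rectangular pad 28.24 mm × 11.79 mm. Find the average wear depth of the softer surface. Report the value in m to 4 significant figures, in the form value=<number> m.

value=1.534e-05 m

Intermediates are printed rounded — all working math maintains exact precision; rounded once at the end, at four significant figures.
Convert: Total distance L = 1.134e+07 mm = 1.134e+04 m.
Convert: Hardness H = 1.126 GPa = 1.126e+09 Pa.
Convert: Pad sides 28.24 mm × 11.79 mm = 0.02824 m × 0.01179 m. Contact area A = 0.02824 m × 0.01179 m = 3.329e-04 m².
As SI base values: W = 643.0 N, H = 1.126e+09 Pa, K = 7.887e-07.
Wear volume V = K·W·L/H = 7.887e-07 · 643.0 · 1.134e+04 / 1.126e+09 = 5.107e-09 m³.
Wear depth h = V/A = 5.107e-09 / 3.329e-04 = 1.534e-05 m.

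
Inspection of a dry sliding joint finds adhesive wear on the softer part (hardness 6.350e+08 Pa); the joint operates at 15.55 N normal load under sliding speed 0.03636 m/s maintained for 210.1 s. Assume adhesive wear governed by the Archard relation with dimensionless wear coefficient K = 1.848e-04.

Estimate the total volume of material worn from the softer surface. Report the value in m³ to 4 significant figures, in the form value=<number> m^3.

All arithmetic runs at full precision. Shown intermediates are rounded. Rounded just once to four significant digits.
Distance covered L = v·t = 0.03636 m/s × 210.1 s = 7.639 m.
Restated in SI base units: W = 15.55 N, H = 6.350e+08 Pa, K = 1.848e-04.
Wear volume V = K·W·L/H = 1.848e-04 · 15.55 · 7.639 / 6.350e+08 = 3.457e-11 m³.

value=3.457e-11 m^3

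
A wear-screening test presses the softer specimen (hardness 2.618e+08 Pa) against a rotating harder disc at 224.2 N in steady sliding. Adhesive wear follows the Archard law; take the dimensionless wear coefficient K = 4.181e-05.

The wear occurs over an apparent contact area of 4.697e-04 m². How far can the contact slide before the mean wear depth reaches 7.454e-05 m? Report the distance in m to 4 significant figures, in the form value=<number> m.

value=977.8 m

The intermediates appear rounded. All working math carries exact precision; rounded once at the end to four significant figures.
Expressed in SI base units: W = 224.2 N, H = 2.618e+08 Pa, K = 4.181e-05.
Permissible volume V_lim = h_lim·A = 7.454e-05 · 4.697e-04 = 3.501e-08 m³.
Inverting, life L = V_lim·H/(K·W) = 3.501e-08 · 2.618e+08 / (4.181e-05 · 224.2) = 977.8 m.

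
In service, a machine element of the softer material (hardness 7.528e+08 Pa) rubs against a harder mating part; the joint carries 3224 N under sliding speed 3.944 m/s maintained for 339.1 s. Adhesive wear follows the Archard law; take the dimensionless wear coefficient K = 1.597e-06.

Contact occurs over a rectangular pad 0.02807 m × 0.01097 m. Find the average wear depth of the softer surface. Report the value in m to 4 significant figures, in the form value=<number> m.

Intermediates are printed rounded, and all arithmetic runs at full precision. Rounded once at the end: 4 significant digits.
Convert: Total distance L = v·t = 3.944 m/s × 339.1 s = 1337 m.
Convert: Contact area A = 0.02807 m × 0.01097 m = 3.079e-04 m².
Restated in SI base units: W = 3224 N, H = 7.528e+08 Pa, K = 1.597e-06.
Volume removed: V = K·W·L/H = 1.597e-06 · 3224 · 1337 / 7.528e+08 = 9.147e-09 m³.
Depth h = V/A = 9.147e-09 / 3.079e-04 = 2.971e-05 m.

value=2.971e-05 m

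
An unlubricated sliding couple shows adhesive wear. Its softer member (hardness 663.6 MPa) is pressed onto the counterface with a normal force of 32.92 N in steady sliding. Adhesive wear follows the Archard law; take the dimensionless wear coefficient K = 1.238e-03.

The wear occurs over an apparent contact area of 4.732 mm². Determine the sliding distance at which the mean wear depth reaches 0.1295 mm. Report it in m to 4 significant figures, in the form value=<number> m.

value=9.978 m

Displayed values are rounded, and the computation keeps exact precision, and one final rounding, at 4 significant figures.
Convert: Hardness H = 663.6 MPa = 6.636e+08 Pa.
Convert: Contact area A = 4.732 mm² = 4.732e-06 m².
Convert: Depth limit h_lim = 0.1295 mm = 1.295e-04 m.
Restated in SI base units: W = 32.92 N, H = 6.636e+08 Pa, K = 1.238e-03.
Volume at the limit: V_lim = h_lim·A = 1.295e-04 · 4.732e-06 = 6.128e-10 m³.
Thus life L = V_lim·H/(K·W) = 6.128e-10 · 6.636e+08 / (1.238e-03 · 32.92) = 9.978 m.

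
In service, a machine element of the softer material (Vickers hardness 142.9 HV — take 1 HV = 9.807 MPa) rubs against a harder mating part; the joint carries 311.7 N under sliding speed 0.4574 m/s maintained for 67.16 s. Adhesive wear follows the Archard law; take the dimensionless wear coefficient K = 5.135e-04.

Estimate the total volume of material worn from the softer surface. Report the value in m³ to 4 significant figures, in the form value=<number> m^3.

The intermediates are displayed rounded, and the algebra holds full precision. Rounded once at the end, at 4 significant digits.
Total distance L = v·t = 0.4574 m/s × 67.16 s = 30.72 m.
Hardness H = 142.9 HV × 9.807 MPa/HV = 1401 MPa = 1.401e+09 Pa.
Collected in SI base units: W = 311.7 N, H = 1.401e+09 Pa, K = 5.135e-04.
Worn volume V = K·W·L/H = 5.135e-04 · 311.7 · 30.72 / 1.401e+09 = 3.508e-09 m³.

value=3.508e-09 m^3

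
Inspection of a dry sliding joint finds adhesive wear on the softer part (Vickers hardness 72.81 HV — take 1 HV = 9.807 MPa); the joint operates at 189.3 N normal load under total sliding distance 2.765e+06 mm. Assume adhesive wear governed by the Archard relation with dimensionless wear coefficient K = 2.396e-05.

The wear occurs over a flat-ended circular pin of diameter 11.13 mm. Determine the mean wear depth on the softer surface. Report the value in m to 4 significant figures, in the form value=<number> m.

Every step keeps full float precision. The intermediates are displayed rounded. Rounded once at the end to 4 significant digits.
The distance L = 2.765e+06 mm = 2765 m.
Hardness H = 72.81 HV × 9.807 MPa/HV = 714.0 MPa = 7.140e+08 Pa.
Pin diameter d = 11.13 mm = 0.01113 m. Contact area A = π·d²/4 = π·(0.01113 m)²/4 = 9.729e-05 m².
As SI base values: W = 189.3 N, H = 7.140e+08 Pa, K = 2.396e-05.
Worn volume V = K·W·L/H = 2.396e-05 · 189.3 · 2765 / 7.140e+08 = 1.756e-08 m³.
Mean depth h = V/A = 1.756e-08 / 9.729e-05 = 1.805e-04 m.

value=1.805e-04 m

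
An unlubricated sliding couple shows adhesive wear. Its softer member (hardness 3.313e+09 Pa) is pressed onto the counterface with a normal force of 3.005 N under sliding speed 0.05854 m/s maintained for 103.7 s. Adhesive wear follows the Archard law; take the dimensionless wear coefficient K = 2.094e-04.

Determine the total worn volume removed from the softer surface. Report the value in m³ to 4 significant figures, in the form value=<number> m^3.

value=1.153e-12 m^3

All arithmetic holds exact precision. Quoted intermediates are rounded, and a lone final rounding: 4 significant figures.
Distance covered L = v·t = 0.05854 m/s × 103.7 s = 6.071 m.
As SI base values: W = 3.005 N, H = 3.313e+09 Pa, K = 2.094e-04.
Archard volume V = K·W·L/H = 2.094e-04 · 3.005 · 6.071 / 3.313e+09 = 1.153e-12 m³.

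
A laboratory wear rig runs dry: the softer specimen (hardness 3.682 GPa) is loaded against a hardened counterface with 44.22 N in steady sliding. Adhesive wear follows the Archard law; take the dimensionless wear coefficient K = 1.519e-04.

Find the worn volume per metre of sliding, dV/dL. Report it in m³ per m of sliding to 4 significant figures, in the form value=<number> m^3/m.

Intermediate values are shown rounded. Every step keeps exact precision; rounded once at the end to 4 significant figures.
Hardness H = 3.682 GPa = 3.682e+09 Pa.
In SI base units: W = 44.22 N, H = 3.682e+09 Pa, K = 1.519e-04.
Rate of wear dV/dL = K·W/H (independent of L): 1.519e-04 · 44.22 / 3.682e+09 = 1.824e-12 m³/m.

value=1.824e-12 m^3/m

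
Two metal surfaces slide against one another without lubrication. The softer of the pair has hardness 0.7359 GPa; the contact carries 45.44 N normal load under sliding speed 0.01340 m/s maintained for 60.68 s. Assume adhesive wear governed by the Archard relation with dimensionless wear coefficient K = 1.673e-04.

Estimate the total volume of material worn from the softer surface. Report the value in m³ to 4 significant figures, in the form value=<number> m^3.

value=8.400e-12 m^3

Intermediates appear rounded; every step holds exact precision. Rounded once at the end, at four significant figures.
The distance L = v·t = 0.01340 m/s × 60.68 s = 0.8131 m.
Hardness H = 0.7359 GPa = 7.359e+08 Pa.
In SI base units: W = 45.44 N, H = 7.359e+08 Pa, K = 1.673e-04.
Volume removed: V = K·W·L/H = 1.673e-04 · 45.44 · 0.8131 / 7.359e+08 = 8.400e-12 m³.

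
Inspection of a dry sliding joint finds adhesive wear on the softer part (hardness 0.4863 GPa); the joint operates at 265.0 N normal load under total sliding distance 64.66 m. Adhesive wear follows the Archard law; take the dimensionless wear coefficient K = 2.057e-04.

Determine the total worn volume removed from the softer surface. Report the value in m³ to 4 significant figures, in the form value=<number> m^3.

value=7.248e-09 m^3

Quoted intermediates are rounded — every step maintains full precision — one final rounding, at four significant figures.
Convert: Hardness H = 0.4863 GPa = 4.863e+08 Pa.
In SI base units, W = 265.0 N, H = 4.863e+08 Pa, K = 2.057e-04.
By Archard's law, V = K·W·L/H = 2.057e-04 · 265.0 · 64.66 / 4.863e+08 = 7.248e-09 m³.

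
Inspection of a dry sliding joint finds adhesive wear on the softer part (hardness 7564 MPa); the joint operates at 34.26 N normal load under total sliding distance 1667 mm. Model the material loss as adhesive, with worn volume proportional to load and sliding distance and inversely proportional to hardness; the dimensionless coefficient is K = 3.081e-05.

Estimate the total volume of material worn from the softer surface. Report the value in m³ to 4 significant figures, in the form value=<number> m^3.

value=2.326e-13 m^3

Each operation keeps full float precision — printed values are rounded; rounded just once: 4 significant digits.
The distance L = 1667 mm = 1.667 m.
Hardness H = 7564 MPa = 7.564e+09 Pa.
SI base units throughout: W = 34.26 N, H = 7.564e+09 Pa, K = 3.081e-05.
Archard relation: V = K·W·L/H = 3.081e-05 · 34.26 · 1.667 / 7.564e+09 = 2.326e-13 m³.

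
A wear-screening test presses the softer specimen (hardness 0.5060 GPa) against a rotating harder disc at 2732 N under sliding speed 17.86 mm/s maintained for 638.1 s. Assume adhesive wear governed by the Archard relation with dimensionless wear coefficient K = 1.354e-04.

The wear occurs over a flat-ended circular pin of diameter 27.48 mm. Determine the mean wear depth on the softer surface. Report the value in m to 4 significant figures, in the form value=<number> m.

Intermediate values are displayed rounded. Each operation maintains exact precision; rounded once at the end, at 4 significant digits.
Convert: Sliding speed v = 17.86 mm/s = 0.01786 m/s. Total distance L = v·t = 0.01786 m/s × 638.1 s = 11.40 m.
Convert: Hardness H = 0.5060 GPa = 5.060e+08 Pa.
Convert: Pin diameter d = 27.48 mm = 0.02748 m. Contact area A = π·d²/4 = π·(0.02748 m)²/4 = 5.931e-04 m².
As SI base values: W = 2732 N, H = 5.060e+08 Pa, K = 1.354e-04.
Apply Archard: V = K·W·L/H = 1.354e-04 · 2732 · 11.40 / 5.060e+08 = 8.331e-09 m³.
Mean wear depth h = V/A = 8.331e-09 / 5.931e-04 = 1.405e-05 m.

value=1.405e-05 m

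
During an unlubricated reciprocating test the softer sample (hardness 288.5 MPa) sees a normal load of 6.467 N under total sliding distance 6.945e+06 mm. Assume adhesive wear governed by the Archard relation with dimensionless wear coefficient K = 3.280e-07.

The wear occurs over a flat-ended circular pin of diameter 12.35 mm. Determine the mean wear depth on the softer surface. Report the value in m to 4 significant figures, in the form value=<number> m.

Every step carries full precision; intermediate values appear rounded — one final rounding to 4 significant digits.
Convert: Distance covered L = 6.945e+06 mm = 6945 m.
Convert: Hardness H = 288.5 MPa = 2.885e+08 Pa.
Convert: Pin diameter d = 12.35 mm = 0.01235 m. Contact area A = π·d²/4 = π·(0.01235 m)²/4 = 1.198e-04 m².
SI base units throughout: W = 6.467 N, H = 2.885e+08 Pa, K = 3.280e-07.
Archard volume V = K·W·L/H = 3.280e-07 · 6.467 · 6945 / 2.885e+08 = 5.106e-11 m³.
Mean wear depth h = V/A = 5.106e-11 / 1.198e-04 = 4.263e-07 m.

value=4.263e-07 m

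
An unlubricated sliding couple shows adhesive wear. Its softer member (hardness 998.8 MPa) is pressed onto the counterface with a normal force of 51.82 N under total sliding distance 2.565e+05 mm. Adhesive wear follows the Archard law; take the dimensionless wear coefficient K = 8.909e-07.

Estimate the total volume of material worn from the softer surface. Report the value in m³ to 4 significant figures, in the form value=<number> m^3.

value=1.186e-11 m^3

The intermediates appear rounded. Each operation maintains full precision, and rounded once at the end, at 4 significant digits.
Convert: Total distance L = 2.565e+05 mm = 256.5 m.
Convert: Hardness H = 998.8 MPa = 9.988e+08 Pa.
In SI base units: W = 51.82 N, H = 9.988e+08 Pa, K = 8.909e-07.
Archard relation: V = K·W·L/H = 8.909e-07 · 51.82 · 256.5 / 9.988e+08 = 1.186e-11 m³.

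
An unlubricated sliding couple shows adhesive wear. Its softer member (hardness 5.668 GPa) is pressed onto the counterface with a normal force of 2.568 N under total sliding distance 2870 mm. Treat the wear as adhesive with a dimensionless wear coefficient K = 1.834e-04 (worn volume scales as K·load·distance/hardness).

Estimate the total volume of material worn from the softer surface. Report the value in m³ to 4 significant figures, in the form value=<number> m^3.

value=2.385e-13 m^3

All working math carries exact precision. Intermediates are shown rounded. Rounded once at the end, at 4 significant figures.
Distance covered L = 2870 mm = 2.870 m.
Hardness H = 5.668 GPa = 5.668e+09 Pa.
In SI base units, W = 2.568 N, H = 5.668e+09 Pa, K = 1.834e-04.
Wear volume V = K·W·L/H = 1.834e-04 · 2.568 · 2.870 / 5.668e+09 = 2.385e-13 m³.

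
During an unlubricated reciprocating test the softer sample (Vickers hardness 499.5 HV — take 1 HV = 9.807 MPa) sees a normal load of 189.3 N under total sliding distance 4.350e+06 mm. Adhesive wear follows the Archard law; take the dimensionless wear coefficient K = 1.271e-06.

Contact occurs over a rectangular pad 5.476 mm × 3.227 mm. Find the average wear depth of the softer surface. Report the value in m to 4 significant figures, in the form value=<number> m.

value=1.209e-05 m

The computation maintains full precision; the intermediates are shown rounded, and one last rounding, at four significant figures.
Convert: The distance L = 4.350e+06 mm = 4350 m.
Convert: Hardness H = 499.5 HV × 9.807 MPa/HV = 4899 MPa = 4.899e+09 Pa.
Convert: Pad sides 5.476 mm × 3.227 mm = 0.005476 m × 0.003227 m. Contact area A = 0.005476 m × 0.003227 m = 1.767e-05 m².
Expressed in SI base units: W = 189.3 N, H = 4.899e+09 Pa, K = 1.271e-06.
Worn volume V = K·W·L/H = 1.271e-06 · 189.3 · 4350 / 4.899e+09 = 2.137e-10 m³.
Average depth h = V/A = 2.137e-10 / 1.767e-05 = 1.209e-05 m.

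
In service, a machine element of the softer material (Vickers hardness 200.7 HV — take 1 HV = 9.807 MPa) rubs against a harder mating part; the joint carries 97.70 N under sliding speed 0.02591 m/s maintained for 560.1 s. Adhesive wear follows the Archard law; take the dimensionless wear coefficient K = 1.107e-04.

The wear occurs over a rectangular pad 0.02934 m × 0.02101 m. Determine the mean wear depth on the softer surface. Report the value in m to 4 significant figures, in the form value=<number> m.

value=1.294e-07 m

The intermediates are displayed rounded. The algebra keeps full precision. Rounded once at the end, at four significant digits.
Convert: Path length L = v·t = 0.02591 m/s × 560.1 s = 14.51 m.
Convert: Hardness H = 200.7 HV × 9.807 MPa/HV = 1968 MPa = 1.968e+09 Pa.
Convert: Contact area A = 0.02934 m × 0.02101 m = 6.164e-04 m².
In SI base units, W = 97.70 N, H = 1.968e+09 Pa, K = 1.107e-04.
Wear volume V = K·W·L/H = 1.107e-04 · 97.70 · 14.51 / 1.968e+09 = 7.974e-11 m³.
Mean wear depth h = V/A = 7.974e-11 / 6.164e-04 = 1.294e-07 m.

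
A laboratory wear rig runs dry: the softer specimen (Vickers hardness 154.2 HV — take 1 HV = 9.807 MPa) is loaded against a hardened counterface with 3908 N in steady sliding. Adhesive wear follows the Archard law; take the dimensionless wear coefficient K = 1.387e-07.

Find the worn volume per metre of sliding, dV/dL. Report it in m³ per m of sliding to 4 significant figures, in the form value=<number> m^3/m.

value=3.584e-13 m^3/m

The intermediates appear rounded; all arithmetic runs at full precision. Rounded just once to four significant digits.
Hardness H = 154.2 HV × 9.807 MPa/HV = 1512 MPa = 1.512e+09 Pa.
Restated in SI base units: W = 3908 N, H = 1.512e+09 Pa, K = 1.387e-07.
The wear rate dV/dL = K·W/H: 1.387e-07 · 3908 / 1.512e+09 = 3.584e-13 m³/m.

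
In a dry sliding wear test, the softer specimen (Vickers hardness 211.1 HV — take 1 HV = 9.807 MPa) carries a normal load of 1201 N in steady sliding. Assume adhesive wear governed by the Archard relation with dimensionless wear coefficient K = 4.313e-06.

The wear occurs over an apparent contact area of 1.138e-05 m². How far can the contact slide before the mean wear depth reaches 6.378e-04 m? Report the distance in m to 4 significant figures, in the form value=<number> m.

value=2901 m

Intermediate values are shown rounded, and the algebra maintains exact precision — a single final rounding, at 4 significant digits.
Convert: Hardness H = 211.1 HV × 9.807 MPa/HV = 2070 MPa = 2.070e+09 Pa.
Expressed in SI base units: W = 1201 N, H = 2.070e+09 Pa, K = 4.313e-06.
Volume at the limit: V_lim = h_lim·A = 6.378e-04 · 1.138e-05 = 7.258e-09 m³.
Inverting, life L = V_lim·H/(K·W) = 7.258e-09 · 2.070e+09 / (4.313e-06 · 1201) = 2901 m.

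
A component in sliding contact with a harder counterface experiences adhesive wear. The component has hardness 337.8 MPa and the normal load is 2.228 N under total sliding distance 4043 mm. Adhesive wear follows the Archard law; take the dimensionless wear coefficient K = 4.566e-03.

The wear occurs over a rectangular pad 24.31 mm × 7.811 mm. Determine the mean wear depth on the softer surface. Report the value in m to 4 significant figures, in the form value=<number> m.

value=6.412e-07 m

The computation holds full float precision; quoted intermediates are rounded. Rounded just once, at four significant digits.
Distance covered L = 4043 mm = 4.043 m.
Hardness H = 337.8 MPa = 3.378e+08 Pa.
Pad sides 24.31 mm × 7.811 mm = 0.02431 m × 0.007811 m. Contact area A = 0.02431 m × 0.007811 m = 1.899e-04 m².
Working in SI base units: W = 2.228 N, H = 3.378e+08 Pa, K = 4.566e-03.
Volume removed: V = K·W·L/H = 4.566e-03 · 2.228 · 4.043 / 3.378e+08 = 1.218e-10 m³.
Mean wear depth h = V/A = 1.218e-10 / 1.899e-04 = 6.412e-07 m.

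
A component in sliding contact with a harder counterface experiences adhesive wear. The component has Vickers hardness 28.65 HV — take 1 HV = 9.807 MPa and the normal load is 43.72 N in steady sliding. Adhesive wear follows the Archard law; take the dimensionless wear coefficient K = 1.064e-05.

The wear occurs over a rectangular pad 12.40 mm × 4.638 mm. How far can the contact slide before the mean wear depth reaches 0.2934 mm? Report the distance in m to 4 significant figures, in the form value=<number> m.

value=1.019e+04 m

Intermediates appear rounded. All arithmetic maintains exact precision, and rounded once at the end to 4 significant figures.
Convert: Hardness H = 28.65 HV × 9.807 MPa/HV = 281.0 MPa = 2.810e+08 Pa.
Convert: Pad sides 12.40 mm × 4.638 mm = 0.01240 m × 0.004638 m. Contact area A = 0.01240 m × 0.004638 m = 5.751e-05 m².
Convert: Depth limit h_lim = 0.2934 mm = 2.934e-04 m.
In SI base units: W = 43.72 N, H = 2.810e+08 Pa, K = 1.064e-05.
Wearable volume V_lim = h_lim·A = 2.934e-04 · 5.751e-05 = 1.687e-08 m³.
Thus life L = V_lim·H/(K·W) = 1.687e-08 · 2.810e+08 / (1.064e-05 · 43.72) = 1.019e+04 m.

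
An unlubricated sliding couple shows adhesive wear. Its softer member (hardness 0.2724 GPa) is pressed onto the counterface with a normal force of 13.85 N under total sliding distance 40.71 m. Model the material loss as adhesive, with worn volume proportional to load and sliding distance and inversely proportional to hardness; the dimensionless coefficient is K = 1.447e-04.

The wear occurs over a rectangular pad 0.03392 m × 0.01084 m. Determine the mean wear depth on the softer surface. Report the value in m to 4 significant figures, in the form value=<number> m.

value=8.146e-07 m

Intermediates are printed rounded. The algebra runs at full precision; a lone final rounding, at 4 significant digits.
Convert: Hardness H = 0.2724 GPa = 2.724e+08 Pa.
Convert: Contact area A = 0.03392 m × 0.01084 m = 3.677e-04 m².
Collected in SI base units: W = 13.85 N, H = 2.724e+08 Pa, K = 1.447e-04.
Worn volume V = K·W·L/H = 1.447e-04 · 13.85 · 40.71 / 2.724e+08 = 2.995e-10 m³.
Average depth h = V/A = 2.995e-10 / 3.677e-04 = 8.146e-07 m.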